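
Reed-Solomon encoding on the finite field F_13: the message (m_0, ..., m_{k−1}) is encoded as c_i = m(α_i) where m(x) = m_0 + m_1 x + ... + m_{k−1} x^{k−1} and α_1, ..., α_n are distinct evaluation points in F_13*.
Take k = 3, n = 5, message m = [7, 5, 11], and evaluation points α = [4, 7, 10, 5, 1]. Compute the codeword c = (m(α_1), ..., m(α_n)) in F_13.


c = [8, 9, 0, 8, 10]

Message polynomial: m(x) = 7 + 5·x + 11·x^2 (mod 13).
For each evaluation point α_i, compute m(α_i) mod 13:
  α_1 = 4: Horner steps 11 → 10 → 8, so m(4) = 8.
  α_2 = 7: Horner steps 11 → 4 → 9, so m(7) = 9.
  α_3 = 10: Horner steps 11 → 11 → 0, so m(10) = 0.
  α_4 = 5: Horner steps 11 → 8 → 8, so m(5) = 8.
  α_5 = 1: Horner steps 11 → 3 → 10, so m(1) = 10.
Codeword c = [8, 9, 0, 8, 10] ∈ F_13^5.


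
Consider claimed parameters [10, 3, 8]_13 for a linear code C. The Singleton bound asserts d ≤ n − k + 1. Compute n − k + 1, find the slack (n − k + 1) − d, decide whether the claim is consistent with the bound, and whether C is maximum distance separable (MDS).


Singleton RHS = n − k + 1 = 8, slack = 0, bound satisfied, MDS.

Singleton bound: d ≤ n − k + 1.
Here n = 10, k = 3, so n − k + 1 = 8.
Given d = 8, check d ≤ 8: YES.
Slack = (n − k + 1) − d = 0.
The code is MDS (slack = 0).
Description: the claimed parameters are [10, 3, 8]_13; such a code would be MDS (meets Singleton bound).


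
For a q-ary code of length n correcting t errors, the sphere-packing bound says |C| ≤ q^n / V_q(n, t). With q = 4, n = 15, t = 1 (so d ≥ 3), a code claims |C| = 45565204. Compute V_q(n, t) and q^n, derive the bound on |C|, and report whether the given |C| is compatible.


V_q(n, t) = 46, q^n = 1073741824, Hamming bound = 23342213, |C| = 45565204 > bound (violated).

Step 1: Compute V_q(n, t) = Σ_{j=0}^1 C(n, j) (q−1)^j.
  j = 0: C(15,0)·(3)^0 = 1·1 = 1.
  j = 1: C(15,1)·(3)^1 = 15·3 = 45.
  V_q(n, t) = 1 + 45 = 46.
Step 2: q^n = 4^15 = 1073741824.
Step 3: Hamming bound ⌊q^n / V_q(n,t)⌋ = ⌊1073741824/46⌋ = 23342213.
Step 4: Compare |C| = 45565204 to 23342213: violated.
The claimed |C| lies above the Hamming bound, so no 4-ary code of length 15 with d ≥ 3 can have 45565204 codewords.


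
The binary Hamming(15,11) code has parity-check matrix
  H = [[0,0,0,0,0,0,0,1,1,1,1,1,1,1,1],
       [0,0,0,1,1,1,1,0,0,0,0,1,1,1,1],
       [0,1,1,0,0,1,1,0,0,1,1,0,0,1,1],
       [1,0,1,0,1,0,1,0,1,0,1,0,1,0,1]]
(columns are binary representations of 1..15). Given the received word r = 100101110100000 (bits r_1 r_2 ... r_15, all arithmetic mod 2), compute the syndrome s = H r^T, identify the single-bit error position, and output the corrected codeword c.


s = (0, 1, 1, 0)^T, error position = 6, corrected codeword c = 100100110100000

Compute s = H r^T mod 2 one row at a time:
  s_1 = 1 + 0 + 1 + 0 + 0 + 0 + 0 + 0 = 2 ≡ 0 (mod 2).
  s_2 = 1 + 0 + 1 + 1 + 0 + 0 + 0 + 0 = 3 ≡ 1 (mod 2).
  s_3 = 0 + 0 + 1 + 1 + 1 + 0 + 0 + 0 = 3 ≡ 1 (mod 2).
  s_4 = 1 + 0 + 0 + 1 + 0 + 0 + 0 + 0 = 2 ≡ 0 (mod 2).
s = (0, 1, 1, 0)^T — this equals column 6 of H (binary 0110), so error is at position 6.
Correct: flip bit 6 of r = 100101110100000 to get c = 100100110100000.


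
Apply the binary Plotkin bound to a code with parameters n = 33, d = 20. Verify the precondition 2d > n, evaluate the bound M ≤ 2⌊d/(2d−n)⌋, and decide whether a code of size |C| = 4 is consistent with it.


Plotkin bound M ≤ 4; given |C| = 4 ≤ bound (satisfied).

Check applicability: 2d = 40, n = 33.
2d − n = 7 > 0, so Plotkin applies.
Compute d/(2d−n) = 20/7 ≈ 2.8571.
⌊d/(2d−n)⌋ = 2.
Plotkin bound: M ≤ 2·2 = 4.
Given |C| = 4, check: satisfied.
This |C| is at the Plotkin bound.


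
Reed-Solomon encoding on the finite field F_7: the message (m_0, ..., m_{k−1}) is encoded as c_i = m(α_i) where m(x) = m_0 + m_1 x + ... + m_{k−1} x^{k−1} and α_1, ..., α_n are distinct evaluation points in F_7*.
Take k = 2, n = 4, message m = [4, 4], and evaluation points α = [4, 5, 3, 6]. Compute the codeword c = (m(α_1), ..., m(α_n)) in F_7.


c = [6, 3, 2, 0]

Message polynomial: m(x) = 4 + 4·x (mod 7).
For each evaluation point α_i, compute m(α_i) mod 7:
  α_1 = 4: Horner steps 4 → 6, so m(4) = 6.
  α_2 = 5: Horner steps 4 → 3, so m(5) = 3.
  α_3 = 3: Horner steps 4 → 2, so m(3) = 2.
  α_4 = 6: Horner steps 4 → 0, so m(6) = 0.
Codeword c = [6, 3, 2, 0] ∈ F_7^4.


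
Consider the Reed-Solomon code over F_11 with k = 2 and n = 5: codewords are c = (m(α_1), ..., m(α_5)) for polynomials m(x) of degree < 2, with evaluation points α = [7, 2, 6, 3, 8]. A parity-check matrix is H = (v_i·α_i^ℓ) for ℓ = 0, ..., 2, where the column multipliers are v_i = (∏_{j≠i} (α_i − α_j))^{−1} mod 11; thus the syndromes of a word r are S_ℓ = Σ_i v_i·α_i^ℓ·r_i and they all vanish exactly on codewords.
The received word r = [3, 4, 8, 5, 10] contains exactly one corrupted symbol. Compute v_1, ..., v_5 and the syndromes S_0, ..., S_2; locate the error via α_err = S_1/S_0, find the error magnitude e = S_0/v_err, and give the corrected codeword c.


S = (8, 1, 7), error at position 1, error magnitude e = 5, c = [9, 4, 8, 5, 10].

Step 1: column multipliers v_i = (∏_{j≠i}(α_i − α_j))^{−1} mod 11.
  i = 1 (α = 7): (7−2)(7−6)(7−3)(7−8) = 5·1·4·(−1) = −20 ≡ 2, so v_1 = 2^{−1} = 6 (mod 11).
  i = 2 (α = 2): (2−7)(2−6)(2−3)(2−8) = (−5)·(−4)·(−1)·(−6) = 120 ≡ 10, so v_2 = 10^{−1} = 10 (mod 11).
  i = 3 (α = 6): (6−7)(6−2)(6−3)(6−8) = (−1)·4·3·(−2) = 24 ≡ 2, so v_3 = 2^{−1} = 6 (mod 11).
  i = 4 (α = 3): (3−7)(3−2)(3−6)(3−8) = (−4)·1·(−3)·(−5) = −60 ≡ 6, so v_4 = 6^{−1} = 2 (mod 11).
  i = 5 (α = 8): (8−7)(8−2)(8−6)(8−3) = 1·6·2·5 = 60 ≡ 5, so v_5 = 5^{−1} = 9 (mod 11).
  v = [6, 10, 6, 2, 9].
Step 2: syndromes of r = [3, 4, 8, 5, 10] (all sums mod 11).
  S_0 = Σ v_i r_i = 6·3 + 10·4 + 6·8 + 2·5 + 9·10 = 206 ≡ 8.
  S_1 = Σ v_i α_i r_i = 6·7·3 + 10·2·4 + 6·6·8 + 2·3·5 + 9·8·10 = 1244 ≡ 1.
  α_i^2 mod 11 = [5, 4, 3, 9, 9].
  S_2 = Σ v_i α_i^2 r_i = 6·5·3 + 10·4·4 + 6·3·8 + 2·9·5 + 9·9·10 = 1294 ≡ 7.
  S = (8, 1, 7) ≠ 0, so r is not a codeword (an error is present).
Step 3: locate the error. For a single error e at position i, S_ℓ = v_i·e·α_i^ℓ, so α_err = S_1/S_0.
  S_0^{−1} = 8^{−1} = 7 (mod 11), so α_err = 1·7 = 7 ≡ 7 = α_1. Error position i = 1.
  Consistency check: S_2/S_1 = 7·1 = 7 ≡ 7 = α_err ✓ (single-error assumption holds).
Step 4: error magnitude e = S_0/v_1 = S_0·∏_{j≠1}(α_1 − α_j) = 8·2 = 16 ≡ 5 (mod 11).
Step 5: correct position 1: c_1 = r_1 − e = 3 − 5 ≡ 9 (mod 11). Hence c = [9, 4, 8, 5, 10].
  Check: interpolating c through the α_i gives m(x) = 2 + 1·x (degree < 2) with m(α_i) = c_i for every i, so c is indeed a codeword.


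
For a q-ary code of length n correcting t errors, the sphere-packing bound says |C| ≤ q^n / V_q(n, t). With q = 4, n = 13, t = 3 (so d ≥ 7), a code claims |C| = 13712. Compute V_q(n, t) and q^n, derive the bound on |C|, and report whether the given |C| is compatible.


V_q(n, t) = 8464, q^n = 67108864, Hamming bound = 7928, |C| = 13712 > bound (violated).

Step 1: Compute V_q(n, t) = Σ_{j=0}^3 C(n, j) (q−1)^j.
  j = 0: C(13,0)·(3)^0 = 1·1 = 1.
  j = 1: C(13,1)·(3)^1 = 13·3 = 39.
  j = 2: C(13,2)·(3)^2 = 78·9 = 702.
  j = 3: C(13,3)·(3)^3 = 286·27 = 7722.
  V_q(n, t) = 1 + 39 + 702 + 7722 = 8464.
Step 2: q^n = 4^13 = 67108864.
Step 3: Hamming bound ⌊q^n / V_q(n,t)⌋ = ⌊67108864/8464⌋ = 7928.
Step 4: Compare |C| = 13712 to 7928: violated.
The claimed |C| lies above the Hamming bound, so no 4-ary code of length 13 with d ≥ 7 can have 13712 codewords.


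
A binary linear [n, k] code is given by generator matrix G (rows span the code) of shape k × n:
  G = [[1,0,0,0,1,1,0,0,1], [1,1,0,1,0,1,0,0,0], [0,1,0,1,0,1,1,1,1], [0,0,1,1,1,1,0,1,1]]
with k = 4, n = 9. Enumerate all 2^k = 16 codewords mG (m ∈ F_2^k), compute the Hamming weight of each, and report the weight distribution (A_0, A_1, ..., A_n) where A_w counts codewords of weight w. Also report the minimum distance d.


Weight distribution: A_0 = 1, A_4 = 9, A_6 = 6. Minimum distance d = 4.

Enumerate all 2^4 = 16 messages m ∈ F_2^4.
For each, compute codeword c = mG in F_2^9, then tally its weight.
  m = 0000 → c = 000000000, weight = 0.
  m = 1000 → c = 100011001, weight = 4.
  m = 0100 → c = 110101000, weight = 4.
  m = 1100 → c = 010110001, weight = 4.
  m = 0010 → c = 010101111, weight = 6.
  m = 1010 → c = 110110110, weight = 6.
  m = 0110 → c = 100000111, weight = 4.
  m = 1110 → c = 000011110, weight = 4.
  m = 0001 → c = 001111011, weight = 6.
  m = 1001 → c = 101100010, weight = 4.
  m = 0101 → c = 111010011, weight = 6.
  m = 1101 → c = 011001010, weight = 4.
  m = 0011 → c = 011010100, weight = 4.
  m = 1011 → c = 111001101, weight = 6.
  m = 0111 → c = 101111100, weight = 6.
  m = 1111 → c = 001100101, weight = 4.
Tally weights:
  weight 0: 1 codewords.
  weight 4: 9 codewords.
  weight 6: 6 codewords.
Minimum distance d = smallest w > 0 with A_w > 0 = 4.
Sanity: Σ A_w = 16 = 2^4 = 16 ✓.


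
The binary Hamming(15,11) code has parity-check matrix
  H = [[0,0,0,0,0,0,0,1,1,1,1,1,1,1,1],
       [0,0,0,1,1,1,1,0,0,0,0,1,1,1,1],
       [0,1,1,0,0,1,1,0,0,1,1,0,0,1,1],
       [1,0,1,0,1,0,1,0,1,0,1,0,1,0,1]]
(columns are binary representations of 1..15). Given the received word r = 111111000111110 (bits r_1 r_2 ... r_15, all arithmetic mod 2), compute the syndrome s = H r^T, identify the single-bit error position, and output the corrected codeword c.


s = (1, 0, 0, 1)^T, error position = 9, corrected codeword c = 111111001111110

Compute s = H r^T mod 2 one row at a time:
  s_1 = 0 + 0 + 1 + 1 + 1 + 1 + 1 + 0 = 5 ≡ 1 (mod 2).
  s_2 = 1 + 1 + 1 + 0 + 1 + 1 + 1 + 0 = 6 ≡ 0 (mod 2).
  s_3 = 1 + 1 + 1 + 0 + 1 + 1 + 1 + 0 = 6 ≡ 0 (mod 2).
  s_4 = 1 + 1 + 1 + 0 + 0 + 1 + 1 + 0 = 5 ≡ 1 (mod 2).
s = (1, 0, 0, 1)^T — this equals column 9 of H (binary 1001), so error is at position 9.
Correct: flip bit 9 of r = 111111000111110 to get c = 111111001111110.


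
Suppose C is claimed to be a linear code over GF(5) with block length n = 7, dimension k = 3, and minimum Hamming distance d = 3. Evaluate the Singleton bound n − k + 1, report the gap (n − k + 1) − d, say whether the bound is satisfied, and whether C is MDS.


Singleton RHS = n − k + 1 = 5, slack = 2, bound satisfied, not MDS.

Singleton bound: d ≤ n − k + 1.
Here n = 7, k = 3, so n − k + 1 = 5.
Given d = 3, check d ≤ 5: YES.
Slack = (n − k + 1) − d = 2.
The code is NOT MDS (slack = 2 > 0).
Description: the claimed parameters are [7, 3, 3]_5; such a code would be non-MDS.


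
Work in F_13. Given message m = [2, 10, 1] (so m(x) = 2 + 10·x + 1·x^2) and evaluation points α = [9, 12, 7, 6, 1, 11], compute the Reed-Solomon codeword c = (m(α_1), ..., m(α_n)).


c = [4, 6, 4, 7, 0, 12]

Message polynomial: m(x) = 2 + 10·x + 1·x^2 (mod 13).
For each evaluation point α_i, compute m(α_i) mod 13:
  α_1 = 9: Horner steps 1 → 6 → 4, so m(9) = 4.
  α_2 = 12: Horner steps 1 → 9 → 6, so m(12) = 6.
  α_3 = 7: Horner steps 1 → 4 → 4, so m(7) = 4.
  α_4 = 6: Horner steps 1 → 3 → 7, so m(6) = 7.
  α_5 = 1: Horner steps 1 → 11 → 0, so m(1) = 0.
  α_6 = 11: Horner steps 1 → 8 → 12, so m(11) = 12.
Codeword c = [4, 6, 4, 7, 0, 12] ∈ F_13^6.


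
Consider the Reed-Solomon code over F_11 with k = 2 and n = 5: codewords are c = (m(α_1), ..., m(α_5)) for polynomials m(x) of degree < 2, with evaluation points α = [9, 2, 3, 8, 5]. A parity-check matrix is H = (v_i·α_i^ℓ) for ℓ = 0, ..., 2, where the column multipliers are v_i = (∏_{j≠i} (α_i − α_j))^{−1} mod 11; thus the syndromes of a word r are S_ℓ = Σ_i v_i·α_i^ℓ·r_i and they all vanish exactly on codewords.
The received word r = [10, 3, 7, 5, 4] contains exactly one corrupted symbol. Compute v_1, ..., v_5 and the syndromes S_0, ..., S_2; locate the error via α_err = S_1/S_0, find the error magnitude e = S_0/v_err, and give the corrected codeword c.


S = (4, 3, 5), error at position 1, error magnitude e = 1, c = [9, 3, 7, 5, 4].

Step 1: column multipliers v_i = (∏_{j≠i}(α_i − α_j))^{−1} mod 11.
  i = 1 (α = 9): (9−2)(9−3)(9−8)(9−5) = 7·6·1·4 = 168 ≡ 3, so v_1 = 3^{−1} = 4 (mod 11).
  i = 2 (α = 2): (2−9)(2−3)(2−8)(2−5) = (−7)·(−1)·(−6)·(−3) = 126 ≡ 5, so v_2 = 5^{−1} = 9 (mod 11).
  i = 3 (α = 3): (3−9)(3−2)(3−8)(3−5) = (−6)·1·(−5)·(−2) = −60 ≡ 6, so v_3 = 6^{−1} = 2 (mod 11).
  i = 4 (α = 8): (8−9)(8−2)(8−3)(8−5) = (−1)·6·5·3 = −90 ≡ 9, so v_4 = 9^{−1} = 5 (mod 11).
  i = 5 (α = 5): (5−9)(5−2)(5−3)(5−8) = (−4)·3·2·(−3) = 72 ≡ 6, so v_5 = 6^{−1} = 2 (mod 11).
  v = [4, 9, 2, 5, 2].
Step 2: syndromes of r = [10, 3, 7, 5, 4] (all sums mod 11).
  S_0 = Σ v_i r_i = 4·10 + 9·3 + 2·7 + 5·5 + 2·4 = 114 ≡ 4.
  S_1 = Σ v_i α_i r_i = 4·9·10 + 9·2·3 + 2·3·7 + 5·8·5 + 2·5·4 = 696 ≡ 3.
  α_i^2 mod 11 = [4, 4, 9, 9, 3].
  S_2 = Σ v_i α_i^2 r_i = 4·4·10 + 9·4·3 + 2·9·7 + 5·9·5 + 2·3·4 = 643 ≡ 5.
  S = (4, 3, 5) ≠ 0, so r is not a codeword (an error is present).
Step 3: locate the error. For a single error e at position i, S_ℓ = v_i·e·α_i^ℓ, so α_err = S_1/S_0.
  S_0^{−1} = 4^{−1} = 3 (mod 11), so α_err = 3·3 = 9 ≡ 9 = α_1. Error position i = 1.
  Consistency check: S_2/S_1 = 5·4 = 20 ≡ 9 = α_err ✓ (single-error assumption holds).
Step 4: error magnitude e = S_0/v_1 = S_0·∏_{j≠1}(α_1 − α_j) = 4·3 = 12 ≡ 1 (mod 11).
Step 5: correct position 1: c_1 = r_1 − e = 10 − 1 ≡ 9 (mod 11). Hence c = [9, 3, 7, 5, 4].
  Check: interpolating c through the α_i gives m(x) = 6 + 4·x (degree < 2) with m(α_i) = c_i for every i, so c is indeed a codeword.


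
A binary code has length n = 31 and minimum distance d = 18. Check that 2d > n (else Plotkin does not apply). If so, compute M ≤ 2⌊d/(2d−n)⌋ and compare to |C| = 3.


Plotkin bound M ≤ 6; given |C| = 3 ≤ bound (satisfied).

Check applicability: 2d = 36, n = 31.
2d − n = 5 > 0, so Plotkin applies.
Compute d/(2d−n) = 18/5 ≈ 3.6000.
⌊d/(2d−n)⌋ = 3.
Plotkin bound: M ≤ 2·3 = 6.
Given |C| = 3, check: satisfied.
This |C| is below the Plotkin bound.


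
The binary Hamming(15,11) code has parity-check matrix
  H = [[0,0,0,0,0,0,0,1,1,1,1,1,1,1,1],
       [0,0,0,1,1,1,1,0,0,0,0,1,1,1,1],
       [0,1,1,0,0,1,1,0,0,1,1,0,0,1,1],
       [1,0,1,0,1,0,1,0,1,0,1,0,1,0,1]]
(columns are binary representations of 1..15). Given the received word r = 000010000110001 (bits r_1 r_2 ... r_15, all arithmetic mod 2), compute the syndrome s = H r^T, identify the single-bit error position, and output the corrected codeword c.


s = (1, 0, 1, 1)^T, error position = 11, corrected codeword c = 000010000100001

Compute s = H r^T mod 2 one row at a time:
  s_1 = 0 + 0 + 1 + 1 + 0 + 0 + 0 + 1 = 3 ≡ 1 (mod 2).
  s_2 = 0 + 1 + 0 + 0 + 0 + 0 + 0 + 1 = 2 ≡ 0 (mod 2).
  s_3 = 0 + 0 + 0 + 0 + 1 + 1 + 0 + 1 = 3 ≡ 1 (mod 2).
  s_4 = 0 + 0 + 1 + 0 + 0 + 1 + 0 + 1 = 3 ≡ 1 (mod 2).
s = (1, 0, 1, 1)^T — this equals column 11 of H (binary 1011), so error is at position 11.
Correct: flip bit 11 of r = 000010000110001 to get c = 000010000100001.


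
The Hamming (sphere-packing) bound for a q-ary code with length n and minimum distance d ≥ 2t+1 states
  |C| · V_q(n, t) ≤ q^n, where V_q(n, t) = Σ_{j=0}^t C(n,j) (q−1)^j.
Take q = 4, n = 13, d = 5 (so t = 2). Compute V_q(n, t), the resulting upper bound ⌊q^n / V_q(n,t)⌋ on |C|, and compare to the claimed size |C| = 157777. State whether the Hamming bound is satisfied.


V_q(n, t) = 742, q^n = 67108864, Hamming bound = 90443, |C| = 157777 > bound (violated).

Step 1: Compute V_q(n, t) = Σ_{j=0}^2 C(n, j) (q−1)^j.
  j = 0: C(13,0)·(3)^0 = 1·1 = 1.
  j = 1: C(13,1)·(3)^1 = 13·3 = 39.
  j = 2: C(13,2)·(3)^2 = 78·9 = 702.
  V_q(n, t) = 1 + 39 + 702 = 742.
Step 2: q^n = 4^13 = 67108864.
Step 3: Hamming bound ⌊q^n / V_q(n,t)⌋ = ⌊67108864/742⌋ = 90443.
Step 4: Compare |C| = 157777 to 90443: violated.
The claimed |C| lies above the Hamming bound, so no 4-ary code of length 13 with d ≥ 5 can have 157777 codewords.


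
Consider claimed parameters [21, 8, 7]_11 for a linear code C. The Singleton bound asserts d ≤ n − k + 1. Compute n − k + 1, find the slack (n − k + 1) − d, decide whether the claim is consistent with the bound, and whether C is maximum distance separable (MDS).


Singleton RHS = n − k + 1 = 14, slack = 7, bound satisfied, not MDS.

Singleton bound: d ≤ n − k + 1.
Here n = 21, k = 8, so n − k + 1 = 14.
Given d = 7, check d ≤ 14: YES.
Slack = (n − k + 1) − d = 7.
The code is NOT MDS (slack = 7 > 0).
Description: the claimed parameters are [21, 8, 7]_11; such a code would be non-MDS.


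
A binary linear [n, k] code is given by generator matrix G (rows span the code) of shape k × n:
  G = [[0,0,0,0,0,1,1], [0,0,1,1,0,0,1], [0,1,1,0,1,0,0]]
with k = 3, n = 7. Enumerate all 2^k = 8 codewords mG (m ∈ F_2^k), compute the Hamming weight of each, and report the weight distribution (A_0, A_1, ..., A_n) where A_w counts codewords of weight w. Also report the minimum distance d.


Weight distribution: A_0 = 1, A_2 = 1, A_3 = 3, A_4 = 2, A_5 = 1. Minimum distance d = 2.

Enumerate all 2^3 = 8 messages m ∈ F_2^3.
For each, compute codeword c = mG in F_2^7, then tally its weight.
  m = 000 → c = 0000000, weight = 0.
  m = 100 → c = 0000011, weight = 2.
  m = 010 → c = 0011001, weight = 3.
  m = 110 → c = 0011010, weight = 3.
  m = 001 → c = 0110100, weight = 3.
  m = 101 → c = 0110111, weight = 5.
  m = 011 → c = 0101101, weight = 4.
  m = 111 → c = 0101110, weight = 4.
Tally weights:
  weight 0: 1 codewords.
  weight 2: 1 codewords.
  weight 3: 3 codewords.
  weight 4: 2 codewords.
  weight 5: 1 codewords.
Minimum distance d = smallest w > 0 with A_w > 0 = 2.
Sanity: Σ A_w = 8 = 2^3 = 8 ✓.


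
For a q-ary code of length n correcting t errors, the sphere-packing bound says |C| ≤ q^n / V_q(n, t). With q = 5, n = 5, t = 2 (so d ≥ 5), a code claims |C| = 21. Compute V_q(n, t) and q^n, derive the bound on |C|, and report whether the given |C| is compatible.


V_q(n, t) = 181, q^n = 3125, Hamming bound = 17, |C| = 21 > bound (violated).

Step 1: Compute V_q(n, t) = Σ_{j=0}^2 C(n, j) (q−1)^j.
  j = 0: C(5,0)·(4)^0 = 1·1 = 1.
  j = 1: C(5,1)·(4)^1 = 5·4 = 20.
  j = 2: C(5,2)·(4)^2 = 10·16 = 160.
  V_q(n, t) = 1 + 20 + 160 = 181.
Step 2: q^n = 5^5 = 3125.
Step 3: Hamming bound ⌊q^n / V_q(n,t)⌋ = ⌊3125/181⌋ = 17.
Step 4: Compare |C| = 21 to 17: violated.
The claimed |C| lies above the Hamming bound, so no 5-ary code of length 5 with d ≥ 5 can have 21 codewords.


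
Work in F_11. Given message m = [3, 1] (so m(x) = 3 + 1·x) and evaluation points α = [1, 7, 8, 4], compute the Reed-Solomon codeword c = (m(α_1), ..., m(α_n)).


c = [4, 10, 0, 7]

Message polynomial: m(x) = 3 + 1·x (mod 11).
For each evaluation point α_i, compute m(α_i) mod 11:
  α_1 = 1: Horner steps 1 → 4, so m(1) = 4.
  α_2 = 7: Horner steps 1 → 10, so m(7) = 10.
  α_3 = 8: Horner steps 1 → 0, so m(8) = 0.
  α_4 = 4: Horner steps 1 → 7, so m(4) = 7.
Codeword c = [4, 10, 0, 7] ∈ F_11^4.


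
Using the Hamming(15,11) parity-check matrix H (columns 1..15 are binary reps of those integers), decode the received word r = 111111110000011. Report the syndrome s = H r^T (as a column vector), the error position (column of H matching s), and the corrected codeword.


s = (1, 0, 0, 1)^T, error position = 9, corrected codeword c = 111111111000011

Compute s = H r^T mod 2 one row at a time:
  s_1 = 1 + 0 + 0 + 0 + 0 + 0 + 1 + 1 = 3 ≡ 1 (mod 2).
  s_2 = 1 + 1 + 1 + 1 + 0 + 0 + 1 + 1 = 6 ≡ 0 (mod 2).
  s_3 = 1 + 1 + 1 + 1 + 0 + 0 + 1 + 1 = 6 ≡ 0 (mod 2).
  s_4 = 1 + 1 + 1 + 1 + 0 + 0 + 0 + 1 = 5 ≡ 1 (mod 2).
s = (1, 0, 0, 1)^T — this equals column 9 of H (binary 1001), so error is at position 9.
Correct: flip bit 9 of r = 111111110000011 to get c = 111111111000011.


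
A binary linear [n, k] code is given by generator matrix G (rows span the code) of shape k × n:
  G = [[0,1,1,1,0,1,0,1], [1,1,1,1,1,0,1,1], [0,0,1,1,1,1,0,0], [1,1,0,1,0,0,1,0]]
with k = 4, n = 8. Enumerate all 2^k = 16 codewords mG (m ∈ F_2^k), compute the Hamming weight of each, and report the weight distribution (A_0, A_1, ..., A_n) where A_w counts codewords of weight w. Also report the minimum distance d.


Weight distribution: A_0 = 1, A_2 = 1, A_3 = 3, A_4 = 5, A_5 = 4, A_6 = 1, A_7 = 1. Minimum distance d = 2.

Enumerate all 2^4 = 16 messages m ∈ F_2^4.
For each, compute codeword c = mG in F_2^8, then tally its weight.
  m = 0000 → c = 00000000, weight = 0.
  m = 1000 → c = 01110101, weight = 5.
  m = 0100 → c = 11111011, weight = 7.
  m = 1100 → c = 10001110, weight = 4.
  m = 0010 → c = 00111100, weight = 4.
  m = 1010 → c = 01001001, weight = 3.
  m = 0110 → c = 11000111, weight = 5.
  m = 1110 → c = 10110010, weight = 4.
  m = 0001 → c = 11010010, weight = 4.
  m = 1001 → c = 10100111, weight = 5.
  m = 0101 → c = 00101001, weight = 3.
  m = 1101 → c = 01011100, weight = 4.
  m = 0011 → c = 11101110, weight = 6.
  m = 1011 → c = 10011011, weight = 5.
  m = 0111 → c = 00010101, weight = 3.
  m = 1111 → c = 01100000, weight = 2.
Tally weights:
  weight 0: 1 codewords.
  weight 2: 1 codewords.
  weight 3: 3 codewords.
  weight 4: 5 codewords.
  weight 5: 4 codewords.
  weight 6: 1 codewords.
  weight 7: 1 codewords.
Minimum distance d = smallest w > 0 with A_w > 0 = 2.
Sanity: Σ A_w = 16 = 2^4 = 16 ✓.


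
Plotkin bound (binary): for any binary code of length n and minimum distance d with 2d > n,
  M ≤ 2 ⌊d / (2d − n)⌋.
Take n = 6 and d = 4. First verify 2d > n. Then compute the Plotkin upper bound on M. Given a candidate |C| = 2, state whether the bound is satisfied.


Plotkin bound M ≤ 4; given |C| = 2 ≤ bound (satisfied).

Check applicability: 2d = 8, n = 6.
2d − n = 2 > 0, so Plotkin applies.
Compute d/(2d−n) = 4/2 ≈ 2.0000.
⌊d/(2d−n)⌋ = 2.
Plotkin bound: M ≤ 2·2 = 4.
Given |C| = 2, check: satisfied.
This |C| is below the Plotkin bound.


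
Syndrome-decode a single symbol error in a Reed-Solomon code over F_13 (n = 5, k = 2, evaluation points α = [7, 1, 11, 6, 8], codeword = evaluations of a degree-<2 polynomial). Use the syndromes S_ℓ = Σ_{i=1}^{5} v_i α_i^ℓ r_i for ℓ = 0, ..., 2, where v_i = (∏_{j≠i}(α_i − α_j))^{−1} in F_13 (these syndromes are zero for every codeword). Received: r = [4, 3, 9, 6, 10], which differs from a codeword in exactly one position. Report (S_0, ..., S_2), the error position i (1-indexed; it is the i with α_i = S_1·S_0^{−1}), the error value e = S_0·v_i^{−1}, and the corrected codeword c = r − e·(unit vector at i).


S = (6, 9, 7), error at position 5, error magnitude e = 8, c = [4, 3, 9, 6, 2].

Step 1: column multipliers v_i = (∏_{j≠i}(α_i − α_j))^{−1} mod 13.
  i = 1 (α = 7): (7−1)(7−11)(7−6)(7−8) = 6·(−4)·1·(−1) = 24 ≡ 11, so v_1 = 11^{−1} = 6 (mod 13).
  i = 2 (α = 1): (1−7)(1−11)(1−6)(1−8) = (−6)·(−10)·(−5)·(−7) = 2100 ≡ 7, so v_2 = 7^{−1} = 2 (mod 13).
  i = 3 (α = 11): (11−7)(11−1)(11−6)(11−8) = 4·10·5·3 = 600 ≡ 2, so v_3 = 2^{−1} = 7 (mod 13).
  i = 4 (α = 6): (6−7)(6−1)(6−11)(6−8) = (−1)·5·(−5)·(−2) = −50 ≡ 2, so v_4 = 2^{−1} = 7 (mod 13).
  i = 5 (α = 8): (8−7)(8−1)(8−11)(8−6) = 1·7·(−3)·2 = −42 ≡ 10, so v_5 = 10^{−1} = 4 (mod 13).
  v = [6, 2, 7, 7, 4].
Step 2: syndromes of r = [4, 3, 9, 6, 10] (all sums mod 13).
  S_0 = Σ v_i r_i = 6·4 + 2·3 + 7·9 + 7·6 + 4·10 = 175 ≡ 6.
  S_1 = Σ v_i α_i r_i = 6·7·4 + 2·1·3 + 7·11·9 + 7·6·6 + 4·8·10 = 1439 ≡ 9.
  α_i^2 mod 13 = [10, 1, 4, 10, 12].
  S_2 = Σ v_i α_i^2 r_i = 6·10·4 + 2·1·3 + 7·4·9 + 7·10·6 + 4·12·10 = 1398 ≡ 7.
  S = (6, 9, 7) ≠ 0, so r is not a codeword (an error is present).
Step 3: locate the error. For a single error e at position i, S_ℓ = v_i·e·α_i^ℓ, so α_err = S_1/S_0.
  S_0^{−1} = 6^{−1} = 11 (mod 13), so α_err = 9·11 = 99 ≡ 8 = α_5. Error position i = 5.
  Consistency check: S_2/S_1 = 7·3 = 21 ≡ 8 = α_err ✓ (single-error assumption holds).
Step 4: error magnitude e = S_0/v_5 = S_0·∏_{j≠5}(α_5 − α_j) = 6·10 = 60 ≡ 8 (mod 13).
Step 5: correct position 5: c_5 = r_5 − e = 10 − 8 ≡ 2 (mod 13). Hence c = [4, 3, 9, 6, 2].
  Check: interpolating c through the α_i gives m(x) = 5 + 11·x (degree < 2) with m(α_i) = c_i for every i, so c is indeed a codeword.


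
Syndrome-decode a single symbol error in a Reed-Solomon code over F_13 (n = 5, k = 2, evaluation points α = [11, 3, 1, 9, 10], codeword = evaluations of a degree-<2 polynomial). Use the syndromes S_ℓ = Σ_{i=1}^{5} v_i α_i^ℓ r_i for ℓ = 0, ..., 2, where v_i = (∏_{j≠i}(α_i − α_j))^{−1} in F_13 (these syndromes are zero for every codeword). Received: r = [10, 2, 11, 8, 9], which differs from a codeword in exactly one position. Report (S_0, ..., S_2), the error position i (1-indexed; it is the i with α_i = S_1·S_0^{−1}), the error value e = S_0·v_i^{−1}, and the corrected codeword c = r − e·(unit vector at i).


S = (5, 5, 5), error at position 3, error magnitude e = 11, c = [10, 2, 0, 8, 9].

Step 1: column multipliers v_i = (∏_{j≠i}(α_i − α_j))^{−1} mod 13.
  i = 1 (α = 11): (11−3)(11−1)(11−9)(11−10) = 8·10·2·1 = 160 ≡ 4, so v_1 = 4^{−1} = 10 (mod 13).
  i = 2 (α = 3): (3−11)(3−1)(3−9)(3−10) = (−8)·2·(−6)·(−7) = −672 ≡ 4, so v_2 = 4^{−1} = 10 (mod 13).
  i = 3 (α = 1): (1−11)(1−3)(1−9)(1−10) = (−10)·(−2)·(−8)·(−9) = 1440 ≡ 10, so v_3 = 10^{−1} = 4 (mod 13).
  i = 4 (α = 9): (9−11)(9−3)(9−1)(9−10) = (−2)·6·8·(−1) = 96 ≡ 5, so v_4 = 5^{−1} = 8 (mod 13).
  i = 5 (α = 10): (10−11)(10−3)(10−1)(10−9) = (−1)·7·9·1 = −63 ≡ 2, so v_5 = 2^{−1} = 7 (mod 13).
  v = [10, 10, 4, 8, 7].
Step 2: syndromes of r = [10, 2, 11, 8, 9] (all sums mod 13).
  S_0 = Σ v_i r_i = 10·10 + 10·2 + 4·11 + 8·8 + 7·9 = 291 ≡ 5.
  S_1 = Σ v_i α_i r_i = 10·11·10 + 10·3·2 + 4·1·11 + 8·9·8 + 7·10·9 = 2410 ≡ 5.
  α_i^2 mod 13 = [4, 9, 1, 3, 9].
  S_2 = Σ v_i α_i^2 r_i = 10·4·10 + 10·9·2 + 4·1·11 + 8·3·8 + 7·9·9 = 1383 ≡ 5.
  S = (5, 5, 5) ≠ 0, so r is not a codeword (an error is present).
Step 3: locate the error. For a single error e at position i, S_ℓ = v_i·e·α_i^ℓ, so α_err = S_1/S_0.
  S_0^{−1} = 5^{−1} = 8 (mod 13), so α_err = 5·8 = 40 ≡ 1 = α_3. Error position i = 3.
  Consistency check: S_2/S_1 = 5·8 = 40 ≡ 1 = α_err ✓ (single-error assumption holds).
Step 4: error magnitude e = S_0/v_3 = S_0·∏_{j≠3}(α_3 − α_j) = 5·10 = 50 ≡ 11 (mod 13).
Step 5: correct position 3: c_3 = r_3 − e = 11 − 11 ≡ 0 (mod 13). Hence c = [10, 2, 0, 8, 9].
  Check: interpolating c through the α_i gives m(x) = 12 + 1·x (degree < 2) with m(α_i) = c_i for every i, so c is indeed a codeword.


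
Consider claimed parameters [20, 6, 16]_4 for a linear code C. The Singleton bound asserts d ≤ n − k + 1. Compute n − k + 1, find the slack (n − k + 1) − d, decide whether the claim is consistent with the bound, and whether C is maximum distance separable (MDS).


Singleton RHS = n − k + 1 = 15, slack = -1, bound violated (no such code; not MDS).

Singleton bound: d ≤ n − k + 1.
Here n = 20, k = 6, so n − k + 1 = 15.
Given d = 16, check d ≤ 15: NO.
Slack = (n − k + 1) − d = -1.
The slack is negative: d = 16 exceeds n − k + 1 = 15 by 1, so the Singleton bound is violated and no linear [20, 6, 16]_4 code can exist. In particular it is not MDS (MDS requires d = n − k + 1 exactly).
Description: the claimed parameters are [20, 6, 16]_4; such a code would be impossible (violates the Singleton bound).


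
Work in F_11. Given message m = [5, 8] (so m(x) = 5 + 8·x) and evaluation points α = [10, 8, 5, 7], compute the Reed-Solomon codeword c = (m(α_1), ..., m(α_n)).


c = [8, 3, 1, 6]

Message polynomial: m(x) = 5 + 8·x (mod 11).
For each evaluation point α_i, compute m(α_i) mod 11:
  α_1 = 10: Horner steps 8 → 8, so m(10) = 8.
  α_2 = 8: Horner steps 8 → 3, so m(8) = 3.
  α_3 = 5: Horner steps 8 → 1, so m(5) = 1.
  α_4 = 7: Horner steps 8 → 6, so m(7) = 6.
Codeword c = [8, 3, 1, 6] ∈ F_11^4.


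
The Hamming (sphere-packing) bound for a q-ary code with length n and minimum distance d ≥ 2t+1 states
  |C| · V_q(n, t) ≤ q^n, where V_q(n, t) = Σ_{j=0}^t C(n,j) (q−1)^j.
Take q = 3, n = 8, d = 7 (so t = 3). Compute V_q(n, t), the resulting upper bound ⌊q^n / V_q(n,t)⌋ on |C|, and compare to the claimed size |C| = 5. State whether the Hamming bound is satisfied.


V_q(n, t) = 577, q^n = 6561, Hamming bound = 11, |C| = 5 ≤ bound (satisfied).

Step 1: Compute V_q(n, t) = Σ_{j=0}^3 C(n, j) (q−1)^j.
  j = 0: C(8,0)·(2)^0 = 1·1 = 1.
  j = 1: C(8,1)·(2)^1 = 8·2 = 16.
  j = 2: C(8,2)·(2)^2 = 28·4 = 112.
  j = 3: C(8,3)·(2)^3 = 56·8 = 448.
  V_q(n, t) = 1 + 16 + 112 + 448 = 577.
Step 2: q^n = 3^8 = 6561.
Step 3: Hamming bound ⌊q^n / V_q(n,t)⌋ = ⌊6561/577⌋ = 11.
Step 4: Compare |C| = 5 to 11: satisfied.
The claimed |C| lies below the Hamming bound.


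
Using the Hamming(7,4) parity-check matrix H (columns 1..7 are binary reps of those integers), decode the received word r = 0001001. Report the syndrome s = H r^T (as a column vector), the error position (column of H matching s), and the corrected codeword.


s = (0, 1, 1)^T, error position = 3, corrected codeword c = 0011001

Compute s = H r^T mod 2 one row at a time:
  s_1 = 1 + 0 + 0 + 1 = 2 ≡ 0 (mod 2).
  s_2 = 0 + 0 + 0 + 1 = 1 ≡ 1 (mod 2).
  s_3 = 0 + 0 + 0 + 1 = 1 ≡ 1 (mod 2).
s = (0, 1, 1)^T — this equals column 3 of H (binary 011), so error is at position 3.
Correct: flip bit 3 of r = 0001001 to get c = 0011001.


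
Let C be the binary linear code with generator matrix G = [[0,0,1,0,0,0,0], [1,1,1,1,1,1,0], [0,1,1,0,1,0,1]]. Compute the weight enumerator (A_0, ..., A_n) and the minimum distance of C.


Weight distribution: A_0 = 1, A_1 = 1, A_3 = 1, A_4 = 2, A_5 = 2, A_6 = 1. Minimum distance d = 1.

Enumerate all 2^3 = 8 messages m ∈ F_2^3.
For each, compute codeword c = mG in F_2^7, then tally its weight.
  m = 000 → c = 0000000, weight = 0.
  m = 100 → c = 0010000, weight = 1.
  m = 010 → c = 1111110, weight = 6.
  m = 110 → c = 1101110, weight = 5.
  m = 001 → c = 0110101, weight = 4.
  m = 101 → c = 0100101, weight = 3.
  m = 011 → c = 1001011, weight = 4.
  m = 111 → c = 1011011, weight = 5.
Tally weights:
  weight 0: 1 codewords.
  weight 1: 1 codewords.
  weight 3: 1 codewords.
  weight 4: 2 codewords.
  weight 5: 2 codewords.
  weight 6: 1 codewords.
Minimum distance d = smallest w > 0 with A_w > 0 = 1.
Sanity: Σ A_w = 8 = 2^3 = 8 ✓.


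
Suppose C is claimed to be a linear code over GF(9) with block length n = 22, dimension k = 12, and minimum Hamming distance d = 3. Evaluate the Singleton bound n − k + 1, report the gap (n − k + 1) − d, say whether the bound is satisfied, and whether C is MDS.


Singleton RHS = n − k + 1 = 11, slack = 8, bound satisfied, not MDS.

Singleton bound: d ≤ n − k + 1.
Here n = 22, k = 12, so n − k + 1 = 11.
Given d = 3, check d ≤ 11: YES.
Slack = (n − k + 1) − d = 8.
The code is NOT MDS (slack = 8 > 0).
Description: the claimed parameters are [22, 12, 3]_9; such a code would be non-MDS.


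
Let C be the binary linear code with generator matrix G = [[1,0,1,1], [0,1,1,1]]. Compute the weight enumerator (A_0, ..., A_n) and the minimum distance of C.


Weight distribution: A_0 = 1, A_2 = 1, A_3 = 2. Minimum distance d = 2.

Enumerate all 2^2 = 4 messages m ∈ F_2^2.
For each, compute codeword c = mG in F_2^4, then tally its weight.
  m = 00 → c = 0000, weight = 0.
  m = 10 → c = 1011, weight = 3.
  m = 01 → c = 0111, weight = 3.
  m = 11 → c = 1100, weight = 2.
Tally weights:
  weight 0: 1 codewords.
  weight 2: 1 codewords.
  weight 3: 2 codewords.
Minimum distance d = smallest w > 0 with A_w > 0 = 2.
Sanity: Σ A_w = 4 = 2^2 = 4 ✓.


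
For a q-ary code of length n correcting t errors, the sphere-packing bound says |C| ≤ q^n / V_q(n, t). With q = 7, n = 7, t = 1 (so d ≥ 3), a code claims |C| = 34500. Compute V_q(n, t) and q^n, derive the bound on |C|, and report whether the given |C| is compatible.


V_q(n, t) = 43, q^n = 823543, Hamming bound = 19152, |C| = 34500 > bound (violated).

Step 1: Compute V_q(n, t) = Σ_{j=0}^1 C(n, j) (q−1)^j.
  j = 0: C(7,0)·(6)^0 = 1·1 = 1.
  j = 1: C(7,1)·(6)^1 = 7·6 = 42.
  V_q(n, t) = 1 + 42 = 43.
Step 2: q^n = 7^7 = 823543.
Step 3: Hamming bound ⌊q^n / V_q(n,t)⌋ = ⌊823543/43⌋ = 19152.
Step 4: Compare |C| = 34500 to 19152: violated.
The claimed |C| lies above the Hamming bound, so no 7-ary code of length 7 with d ≥ 3 can have 34500 codewords.


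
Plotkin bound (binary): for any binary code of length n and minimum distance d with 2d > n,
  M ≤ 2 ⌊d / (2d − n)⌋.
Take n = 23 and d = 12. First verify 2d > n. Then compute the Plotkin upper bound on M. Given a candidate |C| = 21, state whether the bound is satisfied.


Plotkin bound M ≤ 24; given |C| = 21 ≤ bound (satisfied).

Check applicability: 2d = 24, n = 23.
2d − n = 1 > 0, so Plotkin applies.
Compute d/(2d−n) = 12/1 ≈ 12.0000.
⌊d/(2d−n)⌋ = 12.
Plotkin bound: M ≤ 2·12 = 24.
Given |C| = 21, check: satisfied.
This |C| is below the Plotkin bound.


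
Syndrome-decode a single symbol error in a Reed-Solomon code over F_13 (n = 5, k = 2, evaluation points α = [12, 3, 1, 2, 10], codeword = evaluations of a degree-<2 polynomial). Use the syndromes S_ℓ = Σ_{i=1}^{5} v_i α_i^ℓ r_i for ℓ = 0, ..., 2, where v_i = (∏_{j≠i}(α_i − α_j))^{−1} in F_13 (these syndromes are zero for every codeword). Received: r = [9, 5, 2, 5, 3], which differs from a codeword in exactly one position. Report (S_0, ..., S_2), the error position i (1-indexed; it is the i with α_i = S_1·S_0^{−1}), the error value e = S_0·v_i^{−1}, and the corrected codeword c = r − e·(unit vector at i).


S = (4, 12, 10), error at position 2, error magnitude e = 10, c = [9, 8, 2, 5, 3].

Step 1: column multipliers v_i = (∏_{j≠i}(α_i − α_j))^{−1} mod 13.
  i = 1 (α = 12): (12−3)(12−1)(12−2)(12−10) = 9·11·10·2 = 1980 ≡ 4, so v_1 = 4^{−1} = 10 (mod 13).
  i = 2 (α = 3): (3−12)(3−1)(3−2)(3−10) = (−9)·2·1·(−7) = 126 ≡ 9, so v_2 = 9^{−1} = 3 (mod 13).
  i = 3 (α = 1): (1−12)(1−3)(1−2)(1−10) = (−11)·(−2)·(−1)·(−9) = 198 ≡ 3, so v_3 = 3^{−1} = 9 (mod 13).
  i = 4 (α = 2): (2−12)(2−3)(2−1)(2−10) = (−10)·(−1)·1·(−8) = −80 ≡ 11, so v_4 = 11^{−1} = 6 (mod 13).
  i = 5 (α = 10): (10−12)(10−3)(10−1)(10−2) = (−2)·7·9·8 = −1008 ≡ 6, so v_5 = 6^{−1} = 11 (mod 13).
  v = [10, 3, 9, 6, 11].
Step 2: syndromes of r = [9, 5, 2, 5, 3] (all sums mod 13).
  S_0 = Σ v_i r_i = 10·9 + 3·5 + 9·2 + 6·5 + 11·3 = 186 ≡ 4.
  S_1 = Σ v_i α_i r_i = 10·12·9 + 3·3·5 + 9·1·2 + 6·2·5 + 11·10·3 = 1533 ≡ 12.
  α_i^2 mod 13 = [1, 9, 1, 4, 9].
  S_2 = Σ v_i α_i^2 r_i = 10·1·9 + 3·9·5 + 9·1·2 + 6·4·5 + 11·9·3 = 660 ≡ 10.
  S = (4, 12, 10) ≠ 0, so r is not a codeword (an error is present).
Step 3: locate the error. For a single error e at position i, S_ℓ = v_i·e·α_i^ℓ, so α_err = S_1/S_0.
  S_0^{−1} = 4^{−1} = 10 (mod 13), so α_err = 12·10 = 120 ≡ 3 = α_2. Error position i = 2.
  Consistency check: S_2/S_1 = 10·12 = 120 ≡ 3 = α_err ✓ (single-error assumption holds).
Step 4: error magnitude e = S_0/v_2 = S_0·∏_{j≠2}(α_2 − α_j) = 4·9 = 36 ≡ 10 (mod 13).
Step 5: correct position 2: c_2 = r_2 − e = 5 − 10 ≡ 8 (mod 13). Hence c = [9, 8, 2, 5, 3].
  Check: interpolating c through the α_i gives m(x) = 12 + 3·x (degree < 2) with m(α_i) = c_i for every i, so c is indeed a codeword.


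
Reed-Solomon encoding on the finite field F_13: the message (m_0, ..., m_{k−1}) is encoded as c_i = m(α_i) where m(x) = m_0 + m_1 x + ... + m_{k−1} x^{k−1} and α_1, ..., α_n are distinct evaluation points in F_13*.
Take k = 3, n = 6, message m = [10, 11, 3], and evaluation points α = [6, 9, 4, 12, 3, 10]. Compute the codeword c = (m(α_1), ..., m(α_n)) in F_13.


c = [2, 1, 11, 2, 5, 4]

Message polynomial: m(x) = 10 + 11·x + 3·x^2 (mod 13).
For each evaluation point α_i, compute m(α_i) mod 13:
  α_1 = 6: Horner steps 3 → 3 → 2, so m(6) = 2.
  α_2 = 9: Horner steps 3 → 12 → 1, so m(9) = 1.
  α_3 = 4: Horner steps 3 → 10 → 11, so m(4) = 11.
  α_4 = 12: Horner steps 3 → 8 → 2, so m(12) = 2.
  α_5 = 3: Horner steps 3 → 7 → 5, so m(3) = 5.
  α_6 = 10: Horner steps 3 → 2 → 4, so m(10) = 4.
Codeword c = [2, 1, 11, 2, 5, 4] ∈ F_13^6.


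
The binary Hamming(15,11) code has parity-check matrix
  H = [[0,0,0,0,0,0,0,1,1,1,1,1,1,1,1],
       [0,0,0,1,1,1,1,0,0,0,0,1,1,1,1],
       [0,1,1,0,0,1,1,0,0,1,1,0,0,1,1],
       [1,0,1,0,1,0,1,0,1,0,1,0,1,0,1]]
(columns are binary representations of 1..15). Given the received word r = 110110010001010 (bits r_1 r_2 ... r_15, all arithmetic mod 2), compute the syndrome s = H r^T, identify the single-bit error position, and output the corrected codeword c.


s = (1, 0, 0, 0)^T, error position = 8, corrected codeword c = 110110000001010

Compute s = H r^T mod 2 one row at a time:
  s_1 = 1 + 0 + 0 + 0 + 1 + 0 + 1 + 0 = 3 ≡ 1 (mod 2).
  s_2 = 1 + 1 + 0 + 0 + 1 + 0 + 1 + 0 = 4 ≡ 0 (mod 2).
  s_3 = 1 + 0 + 0 + 0 + 0 + 0 + 1 + 0 = 2 ≡ 0 (mod 2).
  s_4 = 1 + 0 + 1 + 0 + 0 + 0 + 0 + 0 = 2 ≡ 0 (mod 2).
s = (1, 0, 0, 0)^T — this equals column 8 of H (binary 1000), so error is at position 8.
Correct: flip bit 8 of r = 110110010001010 to get c = 110110000001010.


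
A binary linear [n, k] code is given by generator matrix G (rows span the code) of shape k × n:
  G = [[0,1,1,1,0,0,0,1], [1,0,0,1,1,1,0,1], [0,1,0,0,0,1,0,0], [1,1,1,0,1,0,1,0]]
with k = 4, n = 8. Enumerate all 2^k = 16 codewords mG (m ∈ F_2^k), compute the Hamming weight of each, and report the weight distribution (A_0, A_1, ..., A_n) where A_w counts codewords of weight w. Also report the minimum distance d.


Weight distribution: A_0 = 1, A_2 = 3, A_3 = 1, A_4 = 3, A_5 = 6, A_6 = 1, A_7 = 1. Minimum distance d = 2.

Enumerate all 2^4 = 16 messages m ∈ F_2^4.
For each, compute codeword c = mG in F_2^8, then tally its weight.
  m = 0000 → c = 00000000, weight = 0.
  m = 1000 → c = 01110001, weight = 4.
  m = 0100 → c = 10011101, weight = 5.
  m = 1100 → c = 11101100, weight = 5.
  m = 0010 → c = 01000100, weight = 2.
  m = 1010 → c = 00110101, weight = 4.
  m = 0110 → c = 11011001, weight = 5.
  m = 1110 → c = 10101000, weight = 3.
  m = 0001 → c = 11101010, weight = 5.
  m = 1001 → c = 10011011, weight = 5.
  m = 0101 → c = 01110111, weight = 6.
  m = 1101 → c = 00000110, weight = 2.
  m = 0011 → c = 10101110, weight = 5.
  m = 1011 → c = 11011111, weight = 7.
  m = 0111 → c = 00110011, weight = 4.
  m = 1111 → c = 01000010, weight = 2.
Tally weights:
  weight 0: 1 codewords.
  weight 2: 3 codewords.
  weight 3: 1 codewords.
  weight 4: 3 codewords.
  weight 5: 6 codewords.
  weight 6: 1 codewords.
  weight 7: 1 codewords.
Minimum distance d = smallest w > 0 with A_w > 0 = 2.
Sanity: Σ A_w = 16 = 2^4 = 16 ✓.


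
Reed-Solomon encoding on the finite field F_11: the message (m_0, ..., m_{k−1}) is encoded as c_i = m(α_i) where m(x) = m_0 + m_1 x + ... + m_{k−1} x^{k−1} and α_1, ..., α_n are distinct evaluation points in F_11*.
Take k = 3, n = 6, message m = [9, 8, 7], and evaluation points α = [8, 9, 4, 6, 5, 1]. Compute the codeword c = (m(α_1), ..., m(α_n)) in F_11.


c = [4, 10, 10, 1, 4, 2]

Message polynomial: m(x) = 9 + 8·x + 7·x^2 (mod 11).
For each evaluation point α_i, compute m(α_i) mod 11:
  α_1 = 8: Horner steps 7 → 9 → 4, so m(8) = 4.
  α_2 = 9: Horner steps 7 → 5 → 10, so m(9) = 10.
  α_3 = 4: Horner steps 7 → 3 → 10, so m(4) = 10.
  α_4 = 6: Horner steps 7 → 6 → 1, so m(6) = 1.
  α_5 = 5: Horner steps 7 → 10 → 4, so m(5) = 4.
  α_6 = 1: Horner steps 7 → 4 → 2, so m(1) = 2.
Codeword c = [4, 10, 10, 1, 4, 2] ∈ F_11^6.
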